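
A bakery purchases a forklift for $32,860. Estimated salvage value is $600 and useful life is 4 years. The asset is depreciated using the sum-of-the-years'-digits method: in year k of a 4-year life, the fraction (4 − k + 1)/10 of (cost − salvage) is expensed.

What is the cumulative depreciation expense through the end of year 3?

$29,034

Depreciable base = $32,860 − $600 = $32,260.
Sum of the years' digits = 4+3+2+1 = 10.
Year 1: $32,260 × 4/10 = $12,904. Book value $19,956.
Year 2: $32,260 × 3/10 = $9,678. Book value $10,278.
Year 3: $32,260 × 2/10 = $6,452. Book value $3,826.
Accumulated through year 3 = $32,860 − $3,826 = $29,034.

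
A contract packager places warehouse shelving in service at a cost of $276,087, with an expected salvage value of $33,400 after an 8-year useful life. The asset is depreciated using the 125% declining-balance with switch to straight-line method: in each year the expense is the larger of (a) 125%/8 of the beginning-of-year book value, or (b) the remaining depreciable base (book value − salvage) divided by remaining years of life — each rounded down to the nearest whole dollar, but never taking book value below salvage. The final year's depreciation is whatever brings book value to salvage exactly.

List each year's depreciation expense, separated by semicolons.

$43,138; $36,398; $30,711; $26,488; $26,488; $26,488; $26,488; $26,488

Depreciable base = $276,087 − $33,400 = $242,687.
Year 1: DB = ⌊$276,087 × 125%/8⌋ = $43,138; SL = ⌊$242,687/8⌋ = $30,335 → take DB $43,138. Book value $232,949.
Year 2: DB = ⌊$232,949 × 125%/8⌋ = $36,398; SL = ⌊$199,549/7⌋ = $28,507 → take DB $36,398. Book value $196,551.
Year 3: DB = ⌊$196,551 × 125%/8⌋ = $30,711; SL = ⌊$163,151/6⌋ = $27,191 → take DB $30,711. Book value $165,840.
Year 4: DB = ⌊$165,840 × 125%/8⌋ = $25,912; SL = ⌊$132,440/5⌋ = $26,488 → take SL $26,488. Book value $139,352.
Year 5: DB = ⌊$139,352 × 125%/8⌋ = $21,773; SL = ⌊$105,952/4⌋ = $26,488 → take SL $26,488. Book value $112,864.
Year 6: DB = ⌊$112,864 × 125%/8⌋ = $17,635; SL = ⌊$79,464/3⌋ = $26,488 → take SL $26,488. Book value $86,376.
Year 7: DB = ⌊$86,376 × 125%/8⌋ = $13,496; SL = ⌊$52,976/2⌋ = $26,488 → take SL $26,488. Book value $59,888.
Year 8 (final): $59,888 − $33,400 = $26,488. Book value $33,400.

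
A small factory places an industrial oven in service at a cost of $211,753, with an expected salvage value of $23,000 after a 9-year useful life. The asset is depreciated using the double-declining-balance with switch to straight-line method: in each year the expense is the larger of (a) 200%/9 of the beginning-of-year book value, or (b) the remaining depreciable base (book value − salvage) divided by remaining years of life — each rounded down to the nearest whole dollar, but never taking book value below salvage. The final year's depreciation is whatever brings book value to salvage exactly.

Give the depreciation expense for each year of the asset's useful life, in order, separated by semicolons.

Depreciable base = $211,753 − $23,000 = $188,753.
Year 1: DB = ⌊$211,753 × 200%/9⌋ = $47,056; SL = ⌊$188,753/9⌋ = $20,972 → take DB $47,056. Book value $164,697.
Year 2: DB = ⌊$164,697 × 200%/9⌋ = $36,599; SL = ⌊$141,697/8⌋ = $17,712 → take DB $36,599. Book value $128,098.
Year 3: DB = ⌊$128,098 × 200%/9⌋ = $28,466; SL = ⌊$105,098/7⌋ = $15,014 → take DB $28,466. Book value $99,632.
Year 4: DB = ⌊$99,632 × 200%/9⌋ = $22,140; SL = ⌊$76,632/6⌋ = $12,772 → take DB $22,140. Book value $77,492.
Year 5: DB = ⌊$77,492 × 200%/9⌋ = $17,220; SL = ⌊$54,492/5⌋ = $10,898 → take DB $17,220. Book value $60,272.
Year 6: DB = ⌊$60,272 × 200%/9⌋ = $13,393; SL = ⌊$37,272/4⌋ = $9,318 → take DB $13,393. Book value $46,879.
Year 7: DB = ⌊$46,879 × 200%/9⌋ = $10,417; SL = ⌊$23,879/3⌋ = $7,959 → take DB $10,417. Book value $36,462.
Year 8: DB = ⌊$36,462 × 200%/9⌋ = $8,102; SL = ⌊$13,462/2⌋ = $6,731 → take DB $8,102. Book value $28,360.
Year 9 (final): $28,360 − $23,000 = $5,360. Book value $23,000.

$47,056; $36,599; $28,466; $22,140; $17,220; $13,393; $10,417; $8,102; $5,360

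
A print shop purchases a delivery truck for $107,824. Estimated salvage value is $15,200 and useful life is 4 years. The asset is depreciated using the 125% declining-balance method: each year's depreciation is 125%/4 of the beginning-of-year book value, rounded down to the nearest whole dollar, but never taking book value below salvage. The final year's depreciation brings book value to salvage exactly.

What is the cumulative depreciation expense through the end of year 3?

$72,786

Depreciable base = $107,824 − $15,200 = $92,624.
Year 1: ⌊$107,824 × 125%/4⌋ = $33,695. Book value $74,129.
Year 2: ⌊$74,129 × 125%/4⌋ = $23,165. Book value $50,964.
Year 3: ⌊$50,964 × 125%/4⌋ = $15,926. Book value $35,038.
Accumulated through year 3 = $107,824 − $35,038 = $72,786.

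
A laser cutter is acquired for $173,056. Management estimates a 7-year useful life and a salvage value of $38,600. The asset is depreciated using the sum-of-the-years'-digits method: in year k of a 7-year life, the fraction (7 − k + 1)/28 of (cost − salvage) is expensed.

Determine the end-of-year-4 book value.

$67,412

Depreciable base = $173,056 − $38,600 = $134,456.
Sum of the years' digits = 7+6+5+4+3+2+1 = 28.
Year 1: $134,456 × 7/28 = $33,614. Book value $139,442.
Year 2: $134,456 × 6/28 = $28,812. Book value $110,630.
Year 3: $134,456 × 5/28 = $24,010. Book value $86,620.
Year 4: $134,456 × 4/28 = $19,208. Book value $67,412.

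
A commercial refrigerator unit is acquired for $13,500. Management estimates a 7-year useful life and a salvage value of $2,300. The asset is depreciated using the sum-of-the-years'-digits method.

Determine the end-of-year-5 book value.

$3,500

Depreciable base = $13,500 − $2,300 = $11,200.
Sum of the years' digits = 7+6+5+4+3+2+1 = 28.
Year 1: $11,200 × 7/28 = $2,800. Book value $10,700.
Year 2: $11,200 × 6/28 = $2,400. Book value $8,300.
Year 3: $11,200 × 5/28 = $2,000. Book value $6,300.
Year 4: $11,200 × 4/28 = $1,600. Book value $4,700.
Year 5: $11,200 × 3/28 = $1,200. Book value $3,500.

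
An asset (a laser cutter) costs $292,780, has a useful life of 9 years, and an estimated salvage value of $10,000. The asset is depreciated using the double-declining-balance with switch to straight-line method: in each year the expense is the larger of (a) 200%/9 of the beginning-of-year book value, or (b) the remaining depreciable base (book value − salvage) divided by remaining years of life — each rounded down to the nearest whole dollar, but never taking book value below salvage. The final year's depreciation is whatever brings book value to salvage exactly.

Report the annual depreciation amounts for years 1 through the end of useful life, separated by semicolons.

Depreciable base = $292,780 − $10,000 = $282,780.
Year 1: DB = ⌊$292,780 × 200%/9⌋ = $65,062; SL = ⌊$282,780/9⌋ = $31,420 → take DB $65,062. Book value $227,718.
Year 2: DB = ⌊$227,718 × 200%/9⌋ = $50,604; SL = ⌊$217,718/8⌋ = $27,214 → take DB $50,604. Book value $177,114.
Year 3: DB = ⌊$177,114 × 200%/9⌋ = $39,358; SL = ⌊$167,114/7⌋ = $23,873 → take DB $39,358. Book value $137,756.
Year 4: DB = ⌊$137,756 × 200%/9⌋ = $30,612; SL = ⌊$127,756/6⌋ = $21,292 → take DB $30,612. Book value $107,144.
Year 5: DB = ⌊$107,144 × 200%/9⌋ = $23,809; SL = ⌊$97,144/5⌋ = $19,428 → take DB $23,809. Book value $83,335.
Year 6: DB = ⌊$83,335 × 200%/9⌋ = $18,518; SL = ⌊$73,335/4⌋ = $18,333 → take DB $18,518. Book value $64,817.
Year 7: DB = ⌊$64,817 × 200%/9⌋ = $14,403; SL = ⌊$54,817/3⌋ = $18,272 → take SL $18,272. Book value $46,545.
Year 8: DB = ⌊$46,545 × 200%/9⌋ = $10,343; SL = ⌊$36,545/2⌋ = $18,272 → take SL $18,272. Book value $28,273.
Year 9 (final): $28,273 − $10,000 = $18,273. Book value $10,000.

$65,062; $50,604; $39,358; $30,612; $23,809; $18,518; $18,272; $18,272; $18,273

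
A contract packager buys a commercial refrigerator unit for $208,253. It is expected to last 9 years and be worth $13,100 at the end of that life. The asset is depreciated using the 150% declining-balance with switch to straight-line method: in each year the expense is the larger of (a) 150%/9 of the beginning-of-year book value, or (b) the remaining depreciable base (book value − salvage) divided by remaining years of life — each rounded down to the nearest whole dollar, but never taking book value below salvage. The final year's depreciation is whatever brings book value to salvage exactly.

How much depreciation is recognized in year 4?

$20,086

Depreciable base = $208,253 − $13,100 = $195,153.
Year 1: DB = ⌊$208,253 × 150%/9⌋ = $34,708; SL = ⌊$195,153/9⌋ = $21,683 → take DB $34,708. Book value $173,545.
Year 2: DB = ⌊$173,545 × 150%/9⌋ = $28,924; SL = ⌊$160,445/8⌋ = $20,055 → take DB $28,924. Book value $144,621.
Year 3: DB = ⌊$144,621 × 150%/9⌋ = $24,103; SL = ⌊$131,521/7⌋ = $18,788 → take DB $24,103. Book value $120,518.
Year 4: DB = ⌊$120,518 × 150%/9⌋ = $20,086; SL = ⌊$107,418/6⌋ = $17,903 → take DB $20,086. Book value $100,432.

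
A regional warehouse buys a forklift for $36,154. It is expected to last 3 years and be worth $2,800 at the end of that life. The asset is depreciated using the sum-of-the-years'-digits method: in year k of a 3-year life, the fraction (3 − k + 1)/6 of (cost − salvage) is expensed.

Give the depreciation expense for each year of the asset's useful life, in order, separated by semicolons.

Depreciable base = $36,154 − $2,800 = $33,354.
Sum of the years' digits = 3+2+1 = 6.
Year 1: $33,354 × 3/6 = $16,677. Book value $19,477.
Year 2: $33,354 × 2/6 = $11,118. Book value $8,359.
Year 3: $33,354 × 1/6 = $5,559. Book value $2,800.

$16,677; $11,118; $5,559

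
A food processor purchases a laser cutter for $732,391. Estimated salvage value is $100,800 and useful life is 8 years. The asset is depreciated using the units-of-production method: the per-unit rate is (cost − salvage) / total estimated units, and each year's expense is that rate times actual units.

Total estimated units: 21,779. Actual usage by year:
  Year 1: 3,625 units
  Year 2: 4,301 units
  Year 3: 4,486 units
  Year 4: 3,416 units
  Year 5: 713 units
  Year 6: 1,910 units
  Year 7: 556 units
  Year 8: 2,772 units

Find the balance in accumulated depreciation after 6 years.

$535,079

Depreciable base = $732,391 − $100,800 = $631,591.
Rate = $631,591 / 21,779 units = $29 per unit.
Year 1: 3,625 × $29 = $105,125. Book value $627,266.
Year 2: 4,301 × $29 = $124,729. Book value $502,537.
Year 3: 4,486 × $29 = $130,094. Book value $372,443.
Year 4: 3,416 × $29 = $99,064. Book value $273,379.
Year 5: 713 × $29 = $20,677. Book value $252,702.
Year 6: 1,910 × $29 = $55,390. Book value $197,312.
Accumulated through year 6 = $732,391 − $197,312 = $535,079.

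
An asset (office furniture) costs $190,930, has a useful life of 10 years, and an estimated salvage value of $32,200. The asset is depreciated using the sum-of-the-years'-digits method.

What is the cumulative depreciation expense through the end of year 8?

$150,072

Depreciable base = $190,930 − $32,200 = $158,730.
Sum of the years' digits = 10+9+8+7+6+5+4+3+2+1 = 55.
Year 1: $158,730 × 10/55 = $28,860. Book value $162,070.
Year 2: $158,730 × 9/55 = $25,974. Book value $136,096.
Year 3: $158,730 × 8/55 = $23,088. Book value $113,008.
Year 4: $158,730 × 7/55 = $20,202. Book value $92,806.
Year 5: $158,730 × 6/55 = $17,316. Book value $75,490.
Year 6: $158,730 × 5/55 = $14,430. Book value $61,060.
Year 7: $158,730 × 4/55 = $11,544. Book value $49,516.
Year 8: $158,730 × 3/55 = $8,658. Book value $40,858.
Accumulated through year 8 = $190,930 − $40,858 = $150,072.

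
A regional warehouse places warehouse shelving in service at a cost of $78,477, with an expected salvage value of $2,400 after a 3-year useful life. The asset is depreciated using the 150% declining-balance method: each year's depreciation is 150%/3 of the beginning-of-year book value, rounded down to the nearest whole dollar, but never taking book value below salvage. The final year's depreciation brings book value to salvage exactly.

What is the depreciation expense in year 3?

$17,220

Depreciable base = $78,477 − $2,400 = $76,077.
Year 1: ⌊$78,477 × 150%/3⌋ = $39,238. Book value $39,239.
Year 2: ⌊$39,239 × 150%/3⌋ = $19,619. Book value $19,620.
Year 3 (final): $19,620 − $2,400 = $17,220. Book value $2,400.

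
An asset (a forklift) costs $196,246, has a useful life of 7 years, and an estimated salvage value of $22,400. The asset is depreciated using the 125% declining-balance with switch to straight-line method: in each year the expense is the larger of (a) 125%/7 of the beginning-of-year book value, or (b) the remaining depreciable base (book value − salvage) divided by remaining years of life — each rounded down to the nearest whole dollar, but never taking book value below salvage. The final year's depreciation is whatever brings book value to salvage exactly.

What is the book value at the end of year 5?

Depreciable base = $196,246 − $22,400 = $173,846.
Year 1: DB = ⌊$196,246 × 125%/7⌋ = $35,043; SL = ⌊$173,846/7⌋ = $24,835 → take DB $35,043. Book value $161,203.
Year 2: DB = ⌊$161,203 × 125%/7⌋ = $28,786; SL = ⌊$138,803/6⌋ = $23,133 → take DB $28,786. Book value $132,417.
Year 3: DB = ⌊$132,417 × 125%/7⌋ = $23,645; SL = ⌊$110,017/5⌋ = $22,003 → take DB $23,645. Book value $108,772.
Year 4: DB = ⌊$108,772 × 125%/7⌋ = $19,423; SL = ⌊$86,372/4⌋ = $21,593 → take SL $21,593. Book value $87,179.
Year 5: DB = ⌊$87,179 × 125%/7⌋ = $15,567; SL = ⌊$64,779/3⌋ = $21,593 → take SL $21,593. Book value $65,586.

$65,586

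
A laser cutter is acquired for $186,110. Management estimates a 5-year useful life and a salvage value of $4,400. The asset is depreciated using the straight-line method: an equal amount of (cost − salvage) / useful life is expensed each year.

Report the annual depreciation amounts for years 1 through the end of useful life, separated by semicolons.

$36,342; $36,342; $36,342; $36,342; $36,342

Depreciable base = $186,110 − $4,400 = $181,710.
Annual expense = $181,710 / 5 = $36,342.
End of year 1: book value $149,768.
End of year 2: book value $113,426.
End of year 3: book value $77,084.
End of year 4: book value $40,742.
End of year 5: book value $4,400.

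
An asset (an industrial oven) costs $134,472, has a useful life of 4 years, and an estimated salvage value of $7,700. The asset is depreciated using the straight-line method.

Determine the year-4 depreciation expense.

$31,693

Depreciable base = $134,472 − $7,700 = $126,772.
Annual expense = $126,772 / 4 = $31,693.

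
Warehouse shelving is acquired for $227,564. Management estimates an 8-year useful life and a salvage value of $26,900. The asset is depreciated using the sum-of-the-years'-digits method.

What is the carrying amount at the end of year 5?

Depreciable base = $227,564 − $26,900 = $200,664.
Sum of the years' digits = 8+7+6+5+4+3+2+1 = 36.
Year 1: $200,664 × 8/36 = $44,592. Book value $182,972.
Year 2: $200,664 × 7/36 = $39,018. Book value $143,954.
Year 3: $200,664 × 6/36 = $33,444. Book value $110,510.
Year 4: $200,664 × 5/36 = $27,870. Book value $82,640.
Year 5: $200,664 × 4/36 = $22,296. Book value $60,344.

$60,344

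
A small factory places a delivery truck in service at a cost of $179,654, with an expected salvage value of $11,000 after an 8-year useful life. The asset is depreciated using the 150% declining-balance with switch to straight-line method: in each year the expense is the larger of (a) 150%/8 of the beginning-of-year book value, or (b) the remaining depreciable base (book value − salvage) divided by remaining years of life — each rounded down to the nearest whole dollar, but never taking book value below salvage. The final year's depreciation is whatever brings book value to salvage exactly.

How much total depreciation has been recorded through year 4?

Depreciable base = $179,654 − $11,000 = $168,654.
Year 1: DB = ⌊$179,654 × 150%/8⌋ = $33,685; SL = ⌊$168,654/8⌋ = $21,081 → take DB $33,685. Book value $145,969.
Year 2: DB = ⌊$145,969 × 150%/8⌋ = $27,369; SL = ⌊$134,969/7⌋ = $19,281 → take DB $27,369. Book value $118,600.
Year 3: DB = ⌊$118,600 × 150%/8⌋ = $22,237; SL = ⌊$107,600/6⌋ = $17,933 → take DB $22,237. Book value $96,363.
Year 4: DB = ⌊$96,363 × 150%/8⌋ = $18,068; SL = ⌊$85,363/5⌋ = $17,072 → take DB $18,068. Book value $78,295.
Accumulated through year 4 = $179,654 − $78,295 = $101,359.

$101,359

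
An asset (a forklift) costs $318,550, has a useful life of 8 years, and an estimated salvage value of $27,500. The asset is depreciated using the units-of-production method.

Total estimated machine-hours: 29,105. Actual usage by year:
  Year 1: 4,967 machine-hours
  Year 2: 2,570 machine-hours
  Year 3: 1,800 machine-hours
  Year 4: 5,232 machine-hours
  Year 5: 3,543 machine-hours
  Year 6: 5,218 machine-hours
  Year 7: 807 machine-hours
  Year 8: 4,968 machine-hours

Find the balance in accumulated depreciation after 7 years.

Depreciable base = $318,550 − $27,500 = $291,050.
Rate = $291,050 / 29,105 machine-hours = $10 per machine-hour.
Year 1: 4,967 × $10 = $49,670. Book value $268,880.
Year 2: 2,570 × $10 = $25,700. Book value $243,180.
Year 3: 1,800 × $10 = $18,000. Book value $225,180.
Year 4: 5,232 × $10 = $52,320. Book value $172,860.
Year 5: 3,543 × $10 = $35,430. Book value $137,430.
Year 6: 5,218 × $10 = $52,180. Book value $85,250.
Year 7: 807 × $10 = $8,070. Book value $77,180.
Accumulated through year 7 = $318,550 − $77,180 = $241,370.

$241,370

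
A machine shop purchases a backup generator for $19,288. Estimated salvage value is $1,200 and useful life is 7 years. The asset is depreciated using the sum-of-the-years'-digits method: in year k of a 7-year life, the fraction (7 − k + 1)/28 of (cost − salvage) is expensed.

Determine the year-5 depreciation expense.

$1,938

Depreciable base = $19,288 − $1,200 = $18,088.
Sum of the years' digits = 7+6+5+4+3+2+1 = 28.
Year 1: $18,088 × 7/28 = $4,522. Book value $14,766.
Year 2: $18,088 × 6/28 = $3,876. Book value $10,890.
Year 3: $18,088 × 5/28 = $3,230. Book value $7,660.
Year 4: $18,088 × 4/28 = $2,584. Book value $5,076.
Year 5: $18,088 × 3/28 = $1,938. Book value $3,138.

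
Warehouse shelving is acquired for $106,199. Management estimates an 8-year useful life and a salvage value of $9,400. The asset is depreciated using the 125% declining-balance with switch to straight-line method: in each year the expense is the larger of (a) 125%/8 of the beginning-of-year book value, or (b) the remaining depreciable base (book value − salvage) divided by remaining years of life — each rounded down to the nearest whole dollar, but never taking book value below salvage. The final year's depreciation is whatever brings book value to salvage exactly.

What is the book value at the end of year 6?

Depreciable base = $106,199 − $9,400 = $96,799.
Year 1: DB = ⌊$106,199 × 125%/8⌋ = $16,593; SL = ⌊$96,799/8⌋ = $12,099 → take DB $16,593. Book value $89,606.
Year 2: DB = ⌊$89,606 × 125%/8⌋ = $14,000; SL = ⌊$80,206/7⌋ = $11,458 → take DB $14,000. Book value $75,606.
Year 3: DB = ⌊$75,606 × 125%/8⌋ = $11,813; SL = ⌊$66,206/6⌋ = $11,034 → take DB $11,813. Book value $63,793.
Year 4: DB = ⌊$63,793 × 125%/8⌋ = $9,967; SL = ⌊$54,393/5⌋ = $10,878 → take SL $10,878. Book value $52,915.
Year 5: DB = ⌊$52,915 × 125%/8⌋ = $8,267; SL = ⌊$43,515/4⌋ = $10,878 → take SL $10,878. Book value $42,037.
Year 6: DB = ⌊$42,037 × 125%/8⌋ = $6,568; SL = ⌊$32,637/3⌋ = $10,879 → take SL $10,879. Book value $31,158.

$31,158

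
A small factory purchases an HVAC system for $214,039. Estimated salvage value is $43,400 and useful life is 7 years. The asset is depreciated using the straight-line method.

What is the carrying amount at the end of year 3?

$140,908

Depreciable base = $214,039 − $43,400 = $170,639.
Annual expense = $170,639 / 7 = $24,377.
End of year 1: book value $189,662.
End of year 2: book value $165,285.
End of year 3: book value $140,908.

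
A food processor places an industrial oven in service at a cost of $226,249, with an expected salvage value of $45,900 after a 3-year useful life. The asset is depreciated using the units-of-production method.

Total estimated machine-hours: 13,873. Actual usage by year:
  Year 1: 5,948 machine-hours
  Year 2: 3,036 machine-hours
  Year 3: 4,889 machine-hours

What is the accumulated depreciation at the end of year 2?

Depreciable base = $226,249 − $45,900 = $180,349.
Rate = $180,349 / 13,873 machine-hours = $13 per machine-hour.
Year 1: 5,948 × $13 = $77,324. Book value $148,925.
Year 2: 3,036 × $13 = $39,468. Book value $109,457.
Accumulated through year 2 = $226,249 − $109,457 = $116,792.

$116,792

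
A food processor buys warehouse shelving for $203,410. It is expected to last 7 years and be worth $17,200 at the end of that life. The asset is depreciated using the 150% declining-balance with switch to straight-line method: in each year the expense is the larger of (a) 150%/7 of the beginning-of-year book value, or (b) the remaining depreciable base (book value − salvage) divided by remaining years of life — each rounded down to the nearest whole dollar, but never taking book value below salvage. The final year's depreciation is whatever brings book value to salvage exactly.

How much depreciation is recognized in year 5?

$20,108

Depreciable base = $203,410 − $17,200 = $186,210.
Year 1: DB = ⌊$203,410 × 150%/7⌋ = $43,587; SL = ⌊$186,210/7⌋ = $26,601 → take DB $43,587. Book value $159,823.
Year 2: DB = ⌊$159,823 × 150%/7⌋ = $34,247; SL = ⌊$142,623/6⌋ = $23,770 → take DB $34,247. Book value $125,576.
Year 3: DB = ⌊$125,576 × 150%/7⌋ = $26,909; SL = ⌊$108,376/5⌋ = $21,675 → take DB $26,909. Book value $98,667.
Year 4: DB = ⌊$98,667 × 150%/7⌋ = $21,142; SL = ⌊$81,467/4⌋ = $20,366 → take DB $21,142. Book value $77,525.
Year 5: DB = ⌊$77,525 × 150%/7⌋ = $16,612; SL = ⌊$60,325/3⌋ = $20,108 → take SL $20,108. Book value $57,417.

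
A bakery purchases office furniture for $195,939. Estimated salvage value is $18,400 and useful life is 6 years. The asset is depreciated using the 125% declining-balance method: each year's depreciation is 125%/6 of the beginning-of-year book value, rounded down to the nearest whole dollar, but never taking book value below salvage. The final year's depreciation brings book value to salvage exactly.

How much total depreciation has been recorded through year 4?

Depreciable base = $195,939 − $18,400 = $177,539.
Year 1: ⌊$195,939 × 125%/6⌋ = $40,820. Book value $155,119.
Year 2: ⌊$155,119 × 125%/6⌋ = $32,316. Book value $122,803.
Year 3: ⌊$122,803 × 125%/6⌋ = $25,583. Book value $97,220.
Year 4: ⌊$97,220 × 125%/6⌋ = $20,254. Book value $76,966.
Accumulated through year 4 = $195,939 − $76,966 = $118,973.

$118,973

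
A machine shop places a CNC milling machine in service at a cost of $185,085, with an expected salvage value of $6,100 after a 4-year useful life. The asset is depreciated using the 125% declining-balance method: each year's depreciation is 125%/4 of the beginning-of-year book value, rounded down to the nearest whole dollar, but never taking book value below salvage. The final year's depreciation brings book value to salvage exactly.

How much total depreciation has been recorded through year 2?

$97,603

Depreciable base = $185,085 − $6,100 = $178,985.
Year 1: ⌊$185,085 × 125%/4⌋ = $57,839. Book value $127,246.
Year 2: ⌊$127,246 × 125%/4⌋ = $39,764. Book value $87,482.
Accumulated through year 2 = $185,085 − $87,482 = $97,603.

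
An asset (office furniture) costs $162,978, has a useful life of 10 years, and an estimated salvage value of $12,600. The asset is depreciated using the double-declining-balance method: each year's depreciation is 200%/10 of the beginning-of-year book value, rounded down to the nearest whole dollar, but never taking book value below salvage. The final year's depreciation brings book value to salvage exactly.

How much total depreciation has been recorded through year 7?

Depreciable base = $162,978 − $12,600 = $150,378.
Year 1: ⌊$162,978 × 200%/10⌋ = $32,595. Book value $130,383.
Year 2: ⌊$130,383 × 200%/10⌋ = $26,076. Book value $104,307.
Year 3: ⌊$104,307 × 200%/10⌋ = $20,861. Book value $83,446.
Year 4: ⌊$83,446 × 200%/10⌋ = $16,689. Book value $66,757.
Year 5: ⌊$66,757 × 200%/10⌋ = $13,351. Book value $53,406.
Year 6: ⌊$53,406 × 200%/10⌋ = $10,681. Book value $42,725.
Year 7: ⌊$42,725 × 200%/10⌋ = $8,545. Book value $34,180.
Accumulated through year 7 = $162,978 − $34,180 = $128,798.

$128,798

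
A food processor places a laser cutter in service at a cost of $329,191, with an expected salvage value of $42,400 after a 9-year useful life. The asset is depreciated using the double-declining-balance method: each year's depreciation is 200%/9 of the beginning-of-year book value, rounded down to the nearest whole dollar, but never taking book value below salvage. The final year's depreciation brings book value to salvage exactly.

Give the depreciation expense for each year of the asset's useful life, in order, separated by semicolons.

$73,153; $56,897; $44,253; $34,419; $26,770; $20,822; $16,194; $12,596; $1,687

Depreciable base = $329,191 − $42,400 = $286,791.
Year 1: ⌊$329,191 × 200%/9⌋ = $73,153. Book value $256,038.
Year 2: ⌊$256,038 × 200%/9⌋ = $56,897. Book value $199,141.
Year 3: ⌊$199,141 × 200%/9⌋ = $44,253. Book value $154,888.
Year 4: ⌊$154,888 × 200%/9⌋ = $34,419. Book value $120,469.
Year 5: ⌊$120,469 × 200%/9⌋ = $26,770. Book value $93,699.
Year 6: ⌊$93,699 × 200%/9⌋ = $20,822. Book value $72,877.
Year 7: ⌊$72,877 × 200%/9⌋ = $16,194. Book value $56,683.
Year 8: ⌊$56,683 × 200%/9⌋ = $12,596. Book value $44,087.
Year 9 (final): $44,087 − $42,400 = $1,687. Book value $42,400.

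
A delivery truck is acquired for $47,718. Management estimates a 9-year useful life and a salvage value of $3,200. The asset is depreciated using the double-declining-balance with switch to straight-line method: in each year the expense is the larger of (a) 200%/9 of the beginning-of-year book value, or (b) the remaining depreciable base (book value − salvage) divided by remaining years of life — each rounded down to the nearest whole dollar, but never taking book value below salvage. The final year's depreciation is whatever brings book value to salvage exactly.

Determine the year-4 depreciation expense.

Depreciable base = $47,718 − $3,200 = $44,518.
Year 1: DB = ⌊$47,718 × 200%/9⌋ = $10,604; SL = ⌊$44,518/9⌋ = $4,946 → take DB $10,604. Book value $37,114.
Year 2: DB = ⌊$37,114 × 200%/9⌋ = $8,247; SL = ⌊$33,914/8⌋ = $4,239 → take DB $8,247. Book value $28,867.
Year 3: DB = ⌊$28,867 × 200%/9⌋ = $6,414; SL = ⌊$25,667/7⌋ = $3,666 → take DB $6,414. Book value $22,453.
Year 4: DB = ⌊$22,453 × 200%/9⌋ = $4,989; SL = ⌊$19,253/6⌋ = $3,208 → take DB $4,989. Book value $17,464.

$4,989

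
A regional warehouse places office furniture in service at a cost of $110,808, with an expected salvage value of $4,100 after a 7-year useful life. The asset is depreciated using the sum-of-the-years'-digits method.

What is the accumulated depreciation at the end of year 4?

$83,842

Depreciable base = $110,808 − $4,100 = $106,708.
Sum of the years' digits = 7+6+5+4+3+2+1 = 28.
Year 1: $106,708 × 7/28 = $26,677. Book value $84,131.
Year 2: $106,708 × 6/28 = $22,866. Book value $61,265.
Year 3: $106,708 × 5/28 = $19,055. Book value $42,210.
Year 4: $106,708 × 4/28 = $15,244. Book value $26,966.
Accumulated through year 4 = $110,808 − $26,966 = $83,842.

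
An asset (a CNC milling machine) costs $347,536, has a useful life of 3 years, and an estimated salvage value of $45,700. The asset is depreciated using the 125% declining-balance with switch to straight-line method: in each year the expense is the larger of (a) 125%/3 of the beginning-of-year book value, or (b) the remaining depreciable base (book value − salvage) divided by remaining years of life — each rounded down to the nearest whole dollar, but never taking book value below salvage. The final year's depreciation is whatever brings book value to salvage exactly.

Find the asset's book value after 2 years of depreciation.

$118,260

Depreciable base = $347,536 − $45,700 = $301,836.
Year 1: DB = ⌊$347,536 × 125%/3⌋ = $144,806; SL = ⌊$301,836/3⌋ = $100,612 → take DB $144,806. Book value $202,730.
Year 2: DB = ⌊$202,730 × 125%/3⌋ = $84,470; SL = ⌊$157,030/2⌋ = $78,515 → take DB $84,470. Book value $118,260.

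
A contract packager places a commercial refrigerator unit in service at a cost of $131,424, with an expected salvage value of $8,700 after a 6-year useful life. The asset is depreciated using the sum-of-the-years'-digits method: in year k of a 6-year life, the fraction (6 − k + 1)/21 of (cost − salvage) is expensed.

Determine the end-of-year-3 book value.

$43,764

Depreciable base = $131,424 − $8,700 = $122,724.
Sum of the years' digits = 6+5+4+3+2+1 = 21.
Year 1: $122,724 × 6/21 = $35,064. Book value $96,360.
Year 2: $122,724 × 5/21 = $29,220. Book value $67,140.
Year 3: $122,724 × 4/21 = $23,376. Book value $43,764.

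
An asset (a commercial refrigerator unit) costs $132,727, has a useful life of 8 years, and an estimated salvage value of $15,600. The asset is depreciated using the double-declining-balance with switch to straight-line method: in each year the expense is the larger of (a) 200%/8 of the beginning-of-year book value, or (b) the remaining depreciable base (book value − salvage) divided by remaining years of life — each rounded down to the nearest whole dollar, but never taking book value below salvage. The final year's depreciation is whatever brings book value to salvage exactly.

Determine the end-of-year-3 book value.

$55,995

Depreciable base = $132,727 − $15,600 = $117,127.
Year 1: DB = ⌊$132,727 × 200%/8⌋ = $33,181; SL = ⌊$117,127/8⌋ = $14,640 → take DB $33,181. Book value $99,546.
Year 2: DB = ⌊$99,546 × 200%/8⌋ = $24,886; SL = ⌊$83,946/7⌋ = $11,992 → take DB $24,886. Book value $74,660.
Year 3: DB = ⌊$74,660 × 200%/8⌋ = $18,665; SL = ⌊$59,060/6⌋ = $9,843 → take DB $18,665. Book value $55,995.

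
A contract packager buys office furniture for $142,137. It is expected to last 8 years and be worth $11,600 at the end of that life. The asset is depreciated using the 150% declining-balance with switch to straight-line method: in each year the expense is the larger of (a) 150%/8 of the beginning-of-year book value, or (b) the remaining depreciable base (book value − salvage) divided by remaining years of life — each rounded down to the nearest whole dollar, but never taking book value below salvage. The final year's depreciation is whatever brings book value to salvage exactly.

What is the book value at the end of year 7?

$24,187

Depreciable base = $142,137 − $11,600 = $130,537.
Year 1: DB = ⌊$142,137 × 150%/8⌋ = $26,650; SL = ⌊$130,537/8⌋ = $16,317 → take DB $26,650. Book value $115,487.
Year 2: DB = ⌊$115,487 × 150%/8⌋ = $21,653; SL = ⌊$103,887/7⌋ = $14,841 → take DB $21,653. Book value $93,834.
Year 3: DB = ⌊$93,834 × 150%/8⌋ = $17,593; SL = ⌊$82,234/6⌋ = $13,705 → take DB $17,593. Book value $76,241.
Year 4: DB = ⌊$76,241 × 150%/8⌋ = $14,295; SL = ⌊$64,641/5⌋ = $12,928 → take DB $14,295. Book value $61,946.
Year 5: DB = ⌊$61,946 × 150%/8⌋ = $11,614; SL = ⌊$50,346/4⌋ = $12,586 → take SL $12,586. Book value $49,360.
Year 6: DB = ⌊$49,360 × 150%/8⌋ = $9,255; SL = ⌊$37,760/3⌋ = $12,586 → take SL $12,586. Book value $36,774.
Year 7: DB = ⌊$36,774 × 150%/8⌋ = $6,895; SL = ⌊$25,174/2⌋ = $12,587 → take SL $12,587. Book value $24,187.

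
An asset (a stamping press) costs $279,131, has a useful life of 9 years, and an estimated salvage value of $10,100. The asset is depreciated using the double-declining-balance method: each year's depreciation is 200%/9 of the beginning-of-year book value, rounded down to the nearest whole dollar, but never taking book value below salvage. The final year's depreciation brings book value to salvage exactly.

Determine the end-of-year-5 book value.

$79,450

Depreciable base = $279,131 − $10,100 = $269,031.
Year 1: ⌊$279,131 × 200%/9⌋ = $62,029. Book value $217,102.
Year 2: ⌊$217,102 × 200%/9⌋ = $48,244. Book value $168,858.
Year 3: ⌊$168,858 × 200%/9⌋ = $37,524. Book value $131,334.
Year 4: ⌊$131,334 × 200%/9⌋ = $29,185. Book value $102,149.
Year 5: ⌊$102,149 × 200%/9⌋ = $22,699. Book value $79,450.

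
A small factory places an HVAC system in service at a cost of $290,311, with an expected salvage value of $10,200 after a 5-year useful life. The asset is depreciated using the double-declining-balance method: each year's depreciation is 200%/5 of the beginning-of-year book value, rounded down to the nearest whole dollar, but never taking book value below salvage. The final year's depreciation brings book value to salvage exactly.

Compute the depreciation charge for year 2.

Depreciable base = $290,311 − $10,200 = $280,111.
Year 1: ⌊$290,311 × 200%/5⌋ = $116,124. Book value $174,187.
Year 2: ⌊$174,187 × 200%/5⌋ = $69,674. Book value $104,513.

$69,674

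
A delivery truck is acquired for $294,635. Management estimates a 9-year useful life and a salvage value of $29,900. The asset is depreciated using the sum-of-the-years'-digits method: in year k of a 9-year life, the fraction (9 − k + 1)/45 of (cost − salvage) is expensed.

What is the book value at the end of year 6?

Depreciable base = $294,635 − $29,900 = $264,735.
Sum of the years' digits = 9+8+7+6+5+4+3+2+1 = 45.
Year 1: $264,735 × 9/45 = $52,947. Book value $241,688.
Year 2: $264,735 × 8/45 = $47,064. Book value $194,624.
Year 3: $264,735 × 7/45 = $41,181. Book value $153,443.
Year 4: $264,735 × 6/45 = $35,298. Book value $118,145.
Year 5: $264,735 × 5/45 = $29,415. Book value $88,730.
Year 6: $264,735 × 4/45 = $23,532. Book value $65,198.

$65,198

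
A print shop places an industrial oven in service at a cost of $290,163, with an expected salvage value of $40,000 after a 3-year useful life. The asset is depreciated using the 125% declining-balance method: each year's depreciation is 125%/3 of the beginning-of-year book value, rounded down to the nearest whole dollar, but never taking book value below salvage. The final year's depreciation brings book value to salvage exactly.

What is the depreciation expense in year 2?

$70,525

Depreciable base = $290,163 − $40,000 = $250,163.
Year 1: ⌊$290,163 × 125%/3⌋ = $120,901. Book value $169,262.
Year 2: ⌊$169,262 × 125%/3⌋ = $70,525. Book value $98,737.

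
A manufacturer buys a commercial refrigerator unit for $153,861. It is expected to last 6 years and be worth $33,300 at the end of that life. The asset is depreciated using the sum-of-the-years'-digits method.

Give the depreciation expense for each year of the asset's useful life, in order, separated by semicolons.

Depreciable base = $153,861 − $33,300 = $120,561.
Sum of the years' digits = 6+5+4+3+2+1 = 21.
Year 1: $120,561 × 6/21 = $34,446. Book value $119,415.
Year 2: $120,561 × 5/21 = $28,705. Book value $90,710.
Year 3: $120,561 × 4/21 = $22,964. Book value $67,746.
Year 4: $120,561 × 3/21 = $17,223. Book value $50,523.
Year 5: $120,561 × 2/21 = $11,482. Book value $39,041.
Year 6: $120,561 × 1/21 = $5,741. Book value $33,300.

$34,446; $28,705; $22,964; $17,223; $11,482; $5,741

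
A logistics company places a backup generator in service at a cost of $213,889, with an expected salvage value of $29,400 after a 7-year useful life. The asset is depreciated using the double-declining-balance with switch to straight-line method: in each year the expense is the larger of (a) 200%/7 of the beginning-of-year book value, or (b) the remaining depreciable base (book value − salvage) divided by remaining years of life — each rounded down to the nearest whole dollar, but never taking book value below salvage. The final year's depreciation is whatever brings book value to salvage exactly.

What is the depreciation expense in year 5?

$15,908

Depreciable base = $213,889 − $29,400 = $184,489.
Year 1: DB = ⌊$213,889 × 200%/7⌋ = $61,111; SL = ⌊$184,489/7⌋ = $26,355 → take DB $61,111. Book value $152,778.
Year 2: DB = ⌊$152,778 × 200%/7⌋ = $43,650; SL = ⌊$123,378/6⌋ = $20,563 → take DB $43,650. Book value $109,128.
Year 3: DB = ⌊$109,128 × 200%/7⌋ = $31,179; SL = ⌊$79,728/5⌋ = $15,945 → take DB $31,179. Book value $77,949.
Year 4: DB = ⌊$77,949 × 200%/7⌋ = $22,271; SL = ⌊$48,549/4⌋ = $12,137 → take DB $22,271. Book value $55,678.
Year 5: DB = ⌊$55,678 × 200%/7⌋ = $15,908; SL = ⌊$26,278/3⌋ = $8,759 → take DB $15,908. Book value $39,770.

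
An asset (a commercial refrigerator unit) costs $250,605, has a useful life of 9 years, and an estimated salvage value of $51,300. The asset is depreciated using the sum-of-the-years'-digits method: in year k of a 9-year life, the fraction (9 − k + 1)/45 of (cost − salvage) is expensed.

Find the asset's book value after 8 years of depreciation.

Depreciable base = $250,605 − $51,300 = $199,305.
Sum of the years' digits = 9+8+7+6+5+4+3+2+1 = 45.
Year 1: $199,305 × 9/45 = $39,861. Book value $210,744.
Year 2: $199,305 × 8/45 = $35,432. Book value $175,312.
Year 3: $199,305 × 7/45 = $31,003. Book value $144,309.
Year 4: $199,305 × 6/45 = $26,574. Book value $117,735.
Year 5: $199,305 × 5/45 = $22,145. Book value $95,590.
Year 6: $199,305 × 4/45 = $17,716. Book value $77,874.
Year 7: $199,305 × 3/45 = $13,287. Book value $64,587.
Year 8: $199,305 × 2/45 = $8,858. Book value $55,729.

$55,729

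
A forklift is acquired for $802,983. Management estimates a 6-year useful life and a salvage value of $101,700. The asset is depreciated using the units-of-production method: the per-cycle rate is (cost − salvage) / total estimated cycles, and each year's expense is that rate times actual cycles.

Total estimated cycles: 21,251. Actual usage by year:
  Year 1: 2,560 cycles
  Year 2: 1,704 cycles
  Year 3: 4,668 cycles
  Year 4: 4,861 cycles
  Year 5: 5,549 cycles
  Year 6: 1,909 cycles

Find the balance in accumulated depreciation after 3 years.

$294,756

Depreciable base = $802,983 − $101,700 = $701,283.
Rate = $701,283 / 21,251 cycles = $33 per cycle.
Year 1: 2,560 × $33 = $84,480. Book value $718,503.
Year 2: 1,704 × $33 = $56,232. Book value $662,271.
Year 3: 4,668 × $33 = $154,044. Book value $508,227.
Accumulated through year 3 = $802,983 − $508,227 = $294,756.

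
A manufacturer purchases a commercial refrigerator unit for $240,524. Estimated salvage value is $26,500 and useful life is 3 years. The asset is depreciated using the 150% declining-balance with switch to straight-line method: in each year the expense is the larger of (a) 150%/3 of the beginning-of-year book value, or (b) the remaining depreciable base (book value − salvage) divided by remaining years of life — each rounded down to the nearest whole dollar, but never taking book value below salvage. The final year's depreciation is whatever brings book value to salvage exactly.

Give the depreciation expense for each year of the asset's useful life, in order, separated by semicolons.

Depreciable base = $240,524 − $26,500 = $214,024.
Year 1: DB = ⌊$240,524 × 150%/3⌋ = $120,262; SL = ⌊$214,024/3⌋ = $71,341 → take DB $120,262. Book value $120,262.
Year 2: DB = ⌊$120,262 × 150%/3⌋ = $60,131; SL = ⌊$93,762/2⌋ = $46,881 → take DB $60,131. Book value $60,131.
Year 3 (final): $60,131 − $26,500 = $33,631. Book value $26,500.

$120,262; $60,131; $33,631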